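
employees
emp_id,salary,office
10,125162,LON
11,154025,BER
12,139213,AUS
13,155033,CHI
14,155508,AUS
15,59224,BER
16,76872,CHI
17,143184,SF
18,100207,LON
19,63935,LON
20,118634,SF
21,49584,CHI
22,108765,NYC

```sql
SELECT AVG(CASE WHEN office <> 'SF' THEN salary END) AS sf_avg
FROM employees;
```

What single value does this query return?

emp_id=10: ✓ → 125162
emp_id=11: ✓ → 154025
emp_id=12: ✓ → 139213
emp_id=13: ✓ → 155033
emp_id=14: ✓ → 155508
emp_id=15: ✓ → 59224
emp_id=16: ✓ → 76872
emp_id=17: ✗
emp_id=18: ✓ → 100207
emp_id=19: ✓ → 63935
emp_id=20: ✗
emp_id=21: ✓ → 49584
emp_id=22: ✓ → 108765
sf_avg = (125162 + 154025 + 139213 + 155033 + 155508 + 59224 + 76872 + 100207 + 63935 + 49584 + 108765) / 11 = 107957.0909090909

107957.0909090909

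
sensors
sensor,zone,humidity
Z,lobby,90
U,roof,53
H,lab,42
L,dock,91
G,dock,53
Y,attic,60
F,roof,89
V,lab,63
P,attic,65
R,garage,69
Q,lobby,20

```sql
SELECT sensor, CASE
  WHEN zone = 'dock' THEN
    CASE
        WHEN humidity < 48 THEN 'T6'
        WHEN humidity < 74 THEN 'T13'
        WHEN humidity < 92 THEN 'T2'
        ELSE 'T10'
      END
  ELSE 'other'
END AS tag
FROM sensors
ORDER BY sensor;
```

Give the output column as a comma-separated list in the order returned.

other, T13, other, T2, other, other, other, other, other, other, other

sensor=F: zone='roof' → outer ELSE → other
sensor=G: zone='dock' → inner[humidity < 74] → T13
sensor=H: zone='lab' → outer ELSE → other
sensor=L: zone='dock' → inner[humidity < 92] → T2
sensor=P: zone='attic' → outer ELSE → other
sensor=Q: zone='lobby' → outer ELSE → other
sensor=R: zone='garage' → outer ELSE → other
sensor=U: zone='roof' → outer ELSE → other
sensor=V: zone='lab' → outer ELSE → other
sensor=Y: zone='attic' → outer ELSE → other
sensor=Z: zone='lobby' → outer ELSE → other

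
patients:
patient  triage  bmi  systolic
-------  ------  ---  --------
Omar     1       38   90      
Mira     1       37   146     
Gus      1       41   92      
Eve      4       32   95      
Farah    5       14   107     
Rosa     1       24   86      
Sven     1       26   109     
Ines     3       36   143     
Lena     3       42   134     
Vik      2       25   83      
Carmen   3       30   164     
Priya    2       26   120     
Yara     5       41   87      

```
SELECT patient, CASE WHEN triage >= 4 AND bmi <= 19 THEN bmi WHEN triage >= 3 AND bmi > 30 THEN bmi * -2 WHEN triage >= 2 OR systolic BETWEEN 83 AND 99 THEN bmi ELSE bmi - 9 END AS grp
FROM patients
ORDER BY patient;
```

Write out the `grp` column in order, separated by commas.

patient=Carmen: triage >= 2 OR systolic BETWEEN 83 AND 99 → 30
patient=Eve: triage >= 3 AND bmi > 30 → -64
patient=Farah: triage >= 4 AND bmi <= 19 → 14
patient=Gus: triage >= 2 OR systolic BETWEEN 83 AND 99 → 41
patient=Ines: triage >= 3 AND bmi > 30 → -72
patient=Lena: triage >= 3 AND bmi > 30 → -84
patient=Mira: ELSE → 28
patient=Omar: triage >= 2 OR systolic BETWEEN 83 AND 99 → 38
patient=Priya: triage >= 2 OR systolic BETWEEN 83 AND 99 → 26
patient=Rosa: triage >= 2 OR systolic BETWEEN 83 AND 99 → 24
patient=Sven: ELSE → 17
patient=Vik: triage >= 2 OR systolic BETWEEN 83 AND 99 → 25
patient=Yara: triage >= 3 AND bmi > 30 → -82

30, -64, 14, 41, -72, -84, 28, 38, 26, 24, 17, 25, -82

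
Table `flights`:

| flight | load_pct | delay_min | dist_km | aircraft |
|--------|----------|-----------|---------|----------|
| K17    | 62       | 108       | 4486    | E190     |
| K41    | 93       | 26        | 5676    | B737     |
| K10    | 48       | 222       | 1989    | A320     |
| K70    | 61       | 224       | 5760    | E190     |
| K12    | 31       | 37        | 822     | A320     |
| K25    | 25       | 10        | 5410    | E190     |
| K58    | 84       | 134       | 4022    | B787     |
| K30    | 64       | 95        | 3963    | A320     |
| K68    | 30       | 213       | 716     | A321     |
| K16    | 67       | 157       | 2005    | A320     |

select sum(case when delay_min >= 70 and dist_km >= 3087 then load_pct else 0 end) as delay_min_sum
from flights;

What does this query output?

271

flight=K17: ✓ → 62
flight=K41: ✗
flight=K10: ✗
flight=K70: ✓ → 61
flight=K12: ✗
flight=K25: ✗
flight=K58: ✓ → 84
flight=K30: ✓ → 64
flight=K68: ✗
flight=K16: ✗
delay_min_sum = 62 + 61 + 84 + 64 = 271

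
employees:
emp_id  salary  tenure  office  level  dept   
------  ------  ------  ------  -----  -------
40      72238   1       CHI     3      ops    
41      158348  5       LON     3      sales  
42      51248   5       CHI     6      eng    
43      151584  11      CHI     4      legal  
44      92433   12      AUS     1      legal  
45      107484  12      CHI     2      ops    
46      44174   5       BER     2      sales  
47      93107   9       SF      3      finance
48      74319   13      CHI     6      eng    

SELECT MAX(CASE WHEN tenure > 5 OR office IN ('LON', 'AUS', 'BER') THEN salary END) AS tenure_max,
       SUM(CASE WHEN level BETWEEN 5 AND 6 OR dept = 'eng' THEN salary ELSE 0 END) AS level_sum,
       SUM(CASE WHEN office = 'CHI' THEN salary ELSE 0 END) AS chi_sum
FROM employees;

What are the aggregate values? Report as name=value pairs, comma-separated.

[tenure_max: tenure > 5 OR office IN ('LON', 'AUS', 'BER')]
emp_id=40: ✗
emp_id=41: ✓ → 158348
emp_id=42: ✗
emp_id=43: ✓ → 151584
emp_id=44: ✓ → 92433
emp_id=45: ✓ → 107484
emp_id=46: ✓ → 44174
emp_id=47: ✓ → 93107
emp_id=48: ✓ → 74319
tenure_max = MAX(158348, 151584, 92433, 107484, 44174, 93107, 74319) = 158348
—
[level_sum: level BETWEEN 5 AND 6 OR dept = 'eng']
emp_id=40: ✗
emp_id=41: ✗
emp_id=42: ✓ → 51248
emp_id=43: ✗
emp_id=44: ✗
emp_id=45: ✗
emp_id=46: ✗
emp_id=47: ✗
emp_id=48: ✓ → 74319
level_sum = 51248 + 74319 = 125567
—
[chi_sum: office = 'CHI']
emp_id=40: ✓ → 72238
emp_id=41: ✗
emp_id=42: ✓ → 51248
emp_id=43: ✓ → 151584
emp_id=44: ✗
emp_id=45: ✓ → 107484
emp_id=46: ✗
emp_id=47: ✗
emp_id=48: ✓ → 74319
chi_sum = 72238 + 51248 + 151584 + 107484 + 74319 = 456873

tenure_max=158348, level_sum=125567, chi_sum=456873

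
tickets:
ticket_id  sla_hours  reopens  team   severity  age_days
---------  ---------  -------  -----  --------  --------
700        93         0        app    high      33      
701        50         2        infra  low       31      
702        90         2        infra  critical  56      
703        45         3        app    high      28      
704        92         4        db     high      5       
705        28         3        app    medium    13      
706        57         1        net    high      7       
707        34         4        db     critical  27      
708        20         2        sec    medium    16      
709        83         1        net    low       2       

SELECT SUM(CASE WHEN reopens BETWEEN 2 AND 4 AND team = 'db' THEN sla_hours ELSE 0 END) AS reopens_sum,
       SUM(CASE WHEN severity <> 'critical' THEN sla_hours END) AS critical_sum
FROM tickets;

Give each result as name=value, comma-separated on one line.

reopens_sum=126, critical_sum=468

[reopens_sum: reopens BETWEEN 2 AND 4 AND team = 'db']
ticket_id=700: ✗
ticket_id=701: ✗
ticket_id=702: ✗
ticket_id=703: ✗
ticket_id=704: ✓ → 92
ticket_id=705: ✗
ticket_id=706: ✗
ticket_id=707: ✓ → 34
ticket_id=708: ✗
ticket_id=709: ✗
reopens_sum = 92 + 34 = 126
—
[critical_sum: severity <> 'critical']
ticket_id=700: ✓ → 93
ticket_id=701: ✓ → 50
ticket_id=702: ✗
ticket_id=703: ✓ → 45
ticket_id=704: ✓ → 92
ticket_id=705: ✓ → 28
ticket_id=706: ✓ → 57
ticket_id=707: ✗
ticket_id=708: ✓ → 20
ticket_id=709: ✓ → 83
critical_sum = 93 + 50 + 45 + 92 + 28 + 57 + 20 + 83 = 468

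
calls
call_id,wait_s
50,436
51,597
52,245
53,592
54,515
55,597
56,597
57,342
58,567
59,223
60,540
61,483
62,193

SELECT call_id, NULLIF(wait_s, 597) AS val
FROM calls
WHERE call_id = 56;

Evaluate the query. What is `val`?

call_id = 56: wait_s=597.
wait_s=597 vs 597: equal → NULL

NULL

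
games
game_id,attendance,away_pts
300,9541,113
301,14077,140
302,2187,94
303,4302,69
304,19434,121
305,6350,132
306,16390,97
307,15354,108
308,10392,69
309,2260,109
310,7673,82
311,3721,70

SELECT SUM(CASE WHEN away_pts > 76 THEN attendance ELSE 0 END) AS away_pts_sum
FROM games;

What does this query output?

93266

game_id=300: ✓ → 9541
game_id=301: ✓ → 14077
game_id=302: ✓ → 2187
game_id=303: ✗
game_id=304: ✓ → 19434
game_id=305: ✓ → 6350
game_id=306: ✓ → 16390
game_id=307: ✓ → 15354
game_id=308: ✗
game_id=309: ✓ → 2260
game_id=310: ✓ → 7673
game_id=311: ✗
away_pts_sum = 9541 + 14077 + 2187 + 19434 + 6350 + 16390 + 15354 + 2260 + 7673 = 93266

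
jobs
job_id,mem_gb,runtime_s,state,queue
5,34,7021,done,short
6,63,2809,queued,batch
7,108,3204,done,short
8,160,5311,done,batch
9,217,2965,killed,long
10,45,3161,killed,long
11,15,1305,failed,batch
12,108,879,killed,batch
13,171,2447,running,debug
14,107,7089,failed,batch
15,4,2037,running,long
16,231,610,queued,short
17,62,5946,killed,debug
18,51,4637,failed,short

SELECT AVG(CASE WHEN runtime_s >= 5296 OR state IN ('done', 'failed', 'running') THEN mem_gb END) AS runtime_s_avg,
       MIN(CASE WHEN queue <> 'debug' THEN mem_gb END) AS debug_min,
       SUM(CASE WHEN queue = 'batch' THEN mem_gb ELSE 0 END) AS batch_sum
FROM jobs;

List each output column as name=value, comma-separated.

runtime_s_avg=79.1111111111, debug_min=4, batch_sum=453

[runtime_s_avg: runtime_s >= 5296 OR state IN ('done', 'failed', 'running')]
job_id=5: ✓ → 34
job_id=6: ✗
job_id=7: ✓ → 108
job_id=8: ✓ → 160
job_id=9: ✗
job_id=10: ✗
job_id=11: ✓ → 15
job_id=12: ✗
job_id=13: ✓ → 171
job_id=14: ✓ → 107
job_id=15: ✓ → 4
job_id=16: ✗
job_id=17: ✓ → 62
job_id=18: ✓ → 51
runtime_s_avg = (34 + 108 + 160 + 15 + 171 + 107 + 4 + 62 + 51) / 9 = 79.1111111111
—
[debug_min: queue <> 'debug']
job_id=5: ✓ → 34
job_id=6: ✓ → 63
job_id=7: ✓ → 108
job_id=8: ✓ → 160
job_id=9: ✓ → 217
job_id=10: ✓ → 45
job_id=11: ✓ → 15
job_id=12: ✓ → 108
job_id=13: ✗
job_id=14: ✓ → 107
job_id=15: ✓ → 4
job_id=16: ✓ → 231
job_id=17: ✗
job_id=18: ✓ → 51
debug_min = MIN(34, 63, 108, 160, 217, 45, 15, 108, 107, 4, 231, 51) = 4
—
[batch_sum: queue = 'batch']
job_id=5: ✗
job_id=6: ✓ → 63
job_id=7: ✗
job_id=8: ✓ → 160
job_id=9: ✗
job_id=10: ✗
job_id=11: ✓ → 15
job_id=12: ✓ → 108
job_id=13: ✗
job_id=14: ✓ → 107
job_id=15: ✗
job_id=16: ✗
job_id=17: ✗
job_id=18: ✗
batch_sum = 63 + 160 + 15 + 108 + 107 = 453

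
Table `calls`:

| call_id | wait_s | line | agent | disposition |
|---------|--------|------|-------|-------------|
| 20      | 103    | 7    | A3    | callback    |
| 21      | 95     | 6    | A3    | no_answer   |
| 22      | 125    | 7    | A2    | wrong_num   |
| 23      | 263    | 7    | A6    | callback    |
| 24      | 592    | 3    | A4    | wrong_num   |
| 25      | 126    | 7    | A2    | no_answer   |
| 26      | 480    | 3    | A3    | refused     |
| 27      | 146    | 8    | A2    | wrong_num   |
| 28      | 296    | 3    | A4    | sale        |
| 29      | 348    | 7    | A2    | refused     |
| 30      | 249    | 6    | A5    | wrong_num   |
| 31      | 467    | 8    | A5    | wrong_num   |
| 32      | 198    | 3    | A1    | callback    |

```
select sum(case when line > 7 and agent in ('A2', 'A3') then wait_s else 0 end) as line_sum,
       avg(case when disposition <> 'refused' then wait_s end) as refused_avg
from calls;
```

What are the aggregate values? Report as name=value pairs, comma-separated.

line_sum=146, refused_avg=241.8181818182

[line_sum: line > 7 and agent in ('A2', 'A3')]
call_id=20: ✗
call_id=21: ✗
call_id=22: ✗
call_id=23: ✗
call_id=24: ✗
call_id=25: ✗
call_id=26: ✗
call_id=27: ✓ → 146
call_id=28: ✗
call_id=29: ✗
call_id=30: ✗
call_id=31: ✗
call_id=32: ✗
line_sum = 146
—
[refused_avg: disposition <> 'refused']
call_id=20: ✓ → 103
call_id=21: ✓ → 95
call_id=22: ✓ → 125
call_id=23: ✓ → 263
call_id=24: ✓ → 592
call_id=25: ✓ → 126
call_id=26: ✗
call_id=27: ✓ → 146
call_id=28: ✓ → 296
call_id=29: ✗
call_id=30: ✓ → 249
call_id=31: ✓ → 467
call_id=32: ✓ → 198
refused_avg = (103 + 95 + 125 + 263 + 592 + 126 + 146 + 296 + 249 + 467 + 198) / 11 = 241.8181818182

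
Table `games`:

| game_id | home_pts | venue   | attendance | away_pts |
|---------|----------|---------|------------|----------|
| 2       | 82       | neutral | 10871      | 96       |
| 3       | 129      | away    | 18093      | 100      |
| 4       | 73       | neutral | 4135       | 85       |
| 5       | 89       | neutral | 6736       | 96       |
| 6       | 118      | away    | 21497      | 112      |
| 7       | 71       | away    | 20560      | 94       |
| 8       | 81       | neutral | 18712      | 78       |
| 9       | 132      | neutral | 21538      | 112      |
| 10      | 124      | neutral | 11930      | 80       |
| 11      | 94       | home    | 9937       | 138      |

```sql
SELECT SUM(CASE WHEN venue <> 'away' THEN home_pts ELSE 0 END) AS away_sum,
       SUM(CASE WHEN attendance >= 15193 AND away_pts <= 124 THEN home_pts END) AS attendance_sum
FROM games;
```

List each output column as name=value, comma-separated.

[away_sum: venue <> 'away']
game_id=2: ✓ → 82
game_id=3: ✗
game_id=4: ✓ → 73
game_id=5: ✓ → 89
game_id=6: ✗
game_id=7: ✗
game_id=8: ✓ → 81
game_id=9: ✓ → 132
game_id=10: ✓ → 124
game_id=11: ✓ → 94
away_sum = 82 + 73 + 89 + 81 + 132 + 124 + 94 = 675
—
[attendance_sum: attendance >= 15193 AND away_pts <= 124]
game_id=2: ✗
game_id=3: ✓ → 129
game_id=4: ✗
game_id=5: ✗
game_id=6: ✓ → 118
game_id=7: ✓ → 71
game_id=8: ✓ → 81
game_id=9: ✓ → 132
game_id=10: ✗
game_id=11: ✗
attendance_sum = 129 + 118 + 71 + 81 + 132 = 531

away_sum=675, attendance_sum=531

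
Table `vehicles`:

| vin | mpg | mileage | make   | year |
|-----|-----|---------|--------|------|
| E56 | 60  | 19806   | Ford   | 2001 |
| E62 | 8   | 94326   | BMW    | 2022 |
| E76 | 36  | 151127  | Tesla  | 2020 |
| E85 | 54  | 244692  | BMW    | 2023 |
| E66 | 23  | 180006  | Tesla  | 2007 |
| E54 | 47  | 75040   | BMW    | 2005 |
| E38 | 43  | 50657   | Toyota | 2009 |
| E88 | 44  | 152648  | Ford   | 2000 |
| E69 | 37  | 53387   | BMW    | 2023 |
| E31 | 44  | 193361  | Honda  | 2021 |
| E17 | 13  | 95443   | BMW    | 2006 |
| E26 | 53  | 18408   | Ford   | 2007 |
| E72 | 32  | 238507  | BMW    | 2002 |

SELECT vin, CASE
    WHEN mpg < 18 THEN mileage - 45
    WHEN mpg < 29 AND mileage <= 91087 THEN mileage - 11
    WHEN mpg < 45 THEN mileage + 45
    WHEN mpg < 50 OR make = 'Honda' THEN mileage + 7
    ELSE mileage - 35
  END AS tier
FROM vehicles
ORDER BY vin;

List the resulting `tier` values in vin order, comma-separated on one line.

95398, 18373, 193406, 50702, 75047, 19771, 94281, 180051, 53432, 238552, 151172, 244657, 152693

vin=E17: mpg < 18 → 95398
vin=E26: ELSE → 18373
vin=E31: mpg < 45 → 193406
vin=E38: mpg < 45 → 50702
vin=E54: mpg < 50 OR make = 'Honda' → 75047
vin=E56: ELSE → 19771
vin=E62: mpg < 18 → 94281
vin=E66: mpg < 45 → 180051
vin=E69: mpg < 45 → 53432
vin=E72: mpg < 45 → 238552
vin=E76: mpg < 45 → 151172
vin=E85: ELSE → 244657
vin=E88: mpg < 45 → 152693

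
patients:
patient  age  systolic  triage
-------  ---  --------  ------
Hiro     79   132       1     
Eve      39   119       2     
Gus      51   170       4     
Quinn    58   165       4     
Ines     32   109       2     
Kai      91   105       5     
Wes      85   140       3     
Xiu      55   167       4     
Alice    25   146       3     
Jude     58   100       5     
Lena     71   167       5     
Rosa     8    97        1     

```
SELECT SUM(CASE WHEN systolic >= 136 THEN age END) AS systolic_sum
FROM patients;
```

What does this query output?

patient=Hiro: ✗
patient=Eve: ✗
patient=Gus: ✓ → 51
patient=Quinn: ✓ → 58
patient=Ines: ✗
patient=Kai: ✗
patient=Wes: ✓ → 85
patient=Xiu: ✓ → 55
patient=Alice: ✓ → 25
patient=Jude: ✗
patient=Lena: ✓ → 71
patient=Rosa: ✗
systolic_sum = 51 + 58 + 85 + 55 + 25 + 71 = 345

345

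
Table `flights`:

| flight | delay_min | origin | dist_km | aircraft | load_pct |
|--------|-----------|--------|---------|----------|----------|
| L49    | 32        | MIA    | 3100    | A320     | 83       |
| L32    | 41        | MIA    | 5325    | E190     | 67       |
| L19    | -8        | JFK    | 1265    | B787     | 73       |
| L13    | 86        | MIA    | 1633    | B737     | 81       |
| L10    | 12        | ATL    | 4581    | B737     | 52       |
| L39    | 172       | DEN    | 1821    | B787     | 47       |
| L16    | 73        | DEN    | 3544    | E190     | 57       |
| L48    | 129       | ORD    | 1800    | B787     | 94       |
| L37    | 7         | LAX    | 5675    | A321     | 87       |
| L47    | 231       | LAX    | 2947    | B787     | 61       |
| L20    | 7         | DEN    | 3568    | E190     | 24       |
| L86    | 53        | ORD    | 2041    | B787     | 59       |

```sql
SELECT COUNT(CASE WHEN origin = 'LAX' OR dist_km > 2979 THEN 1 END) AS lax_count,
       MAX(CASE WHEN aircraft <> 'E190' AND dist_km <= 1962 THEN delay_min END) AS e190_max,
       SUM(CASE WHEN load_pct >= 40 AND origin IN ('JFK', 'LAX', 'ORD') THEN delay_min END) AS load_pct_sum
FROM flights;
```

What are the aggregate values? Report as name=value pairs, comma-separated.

lax_count=7, e190_max=172, load_pct_sum=412

[lax_count: origin = 'LAX' OR dist_km > 2979]
flight=L49: ✓ → 1
flight=L32: ✓ → 1
flight=L19: ✗
flight=L13: ✗
flight=L10: ✓ → 1
flight=L39: ✗
flight=L16: ✓ → 1
flight=L48: ✗
flight=L37: ✓ → 1
flight=L47: ✓ → 1
flight=L20: ✓ → 1
flight=L86: ✗
lax_count = COUNT(1, 1, 1, 1, 1, 1, 1) = 7
—
[e190_max: aircraft <> 'E190' AND dist_km <= 1962]
flight=L49: ✗
flight=L32: ✗
flight=L19: ✓ → -8
flight=L13: ✓ → 86
flight=L10: ✗
flight=L39: ✓ → 172
flight=L16: ✗
flight=L48: ✓ → 129
flight=L37: ✗
flight=L47: ✗
flight=L20: ✗
flight=L86: ✗
e190_max = MAX(-8, 86, 172, 129) = 172
—
[load_pct_sum: load_pct >= 40 AND origin IN ('JFK', 'LAX', 'ORD')]
flight=L49: ✗
flight=L32: ✗
flight=L19: ✓ → -8
flight=L13: ✗
flight=L10: ✗
flight=L39: ✗
flight=L16: ✗
flight=L48: ✓ → 129
flight=L37: ✓ → 7
flight=L47: ✓ → 231
flight=L20: ✗
flight=L86: ✓ → 53
load_pct_sum = -8 + 129 + 7 + 231 + 53 = 412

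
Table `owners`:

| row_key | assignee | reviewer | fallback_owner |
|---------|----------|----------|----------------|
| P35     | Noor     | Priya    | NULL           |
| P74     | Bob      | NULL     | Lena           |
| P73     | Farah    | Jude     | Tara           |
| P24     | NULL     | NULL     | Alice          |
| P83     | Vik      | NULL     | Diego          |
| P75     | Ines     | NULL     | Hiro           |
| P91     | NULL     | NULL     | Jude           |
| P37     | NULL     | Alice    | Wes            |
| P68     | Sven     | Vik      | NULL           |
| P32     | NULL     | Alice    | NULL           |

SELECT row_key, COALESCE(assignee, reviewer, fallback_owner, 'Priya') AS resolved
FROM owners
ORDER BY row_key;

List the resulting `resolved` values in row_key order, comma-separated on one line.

Alice, Alice, Noor, Alice, Sven, Farah, Bob, Ines, Vik, Jude

row_key=P24: assignee=NULL, reviewer=NULL, fallback_owner=Alice → Alice
row_key=P32: assignee=NULL, reviewer=Alice → Alice
row_key=P35: assignee=Noor → Noor
row_key=P37: assignee=NULL, reviewer=Alice → Alice
row_key=P68: assignee=Sven → Sven
row_key=P73: assignee=Farah → Farah
row_key=P74: assignee=Bob → Bob
row_key=P75: assignee=Ines → Ines
row_key=P83: assignee=Vik → Vik
row_key=P91: assignee=NULL, reviewer=NULL, fallback_owner=Jude → Jude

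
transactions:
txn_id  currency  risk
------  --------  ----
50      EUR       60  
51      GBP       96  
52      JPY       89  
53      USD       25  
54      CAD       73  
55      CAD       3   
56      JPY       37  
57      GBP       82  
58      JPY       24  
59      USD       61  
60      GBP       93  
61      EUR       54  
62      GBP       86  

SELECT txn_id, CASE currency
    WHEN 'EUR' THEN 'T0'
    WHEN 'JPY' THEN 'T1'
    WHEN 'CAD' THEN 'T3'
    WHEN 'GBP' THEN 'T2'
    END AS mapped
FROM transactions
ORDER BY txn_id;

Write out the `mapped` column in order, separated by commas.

T0, T2, T1, NULL, T3, T3, T1, T2, T1, NULL, T2, T0, T2

txn_id=50: currency='EUR' → T0
txn_id=51: currency='GBP' → T2
txn_id=52: currency='JPY' → T1
txn_id=53: (no match → NULL) → NULL
txn_id=54: currency='CAD' → T3
txn_id=55: currency='CAD' → T3
txn_id=56: currency='JPY' → T1
txn_id=57: currency='GBP' → T2
txn_id=58: currency='JPY' → T1
txn_id=59: (no match → NULL) → NULL
txn_id=60: currency='GBP' → T2
txn_id=61: currency='EUR' → T0
txn_id=62: currency='GBP' → T2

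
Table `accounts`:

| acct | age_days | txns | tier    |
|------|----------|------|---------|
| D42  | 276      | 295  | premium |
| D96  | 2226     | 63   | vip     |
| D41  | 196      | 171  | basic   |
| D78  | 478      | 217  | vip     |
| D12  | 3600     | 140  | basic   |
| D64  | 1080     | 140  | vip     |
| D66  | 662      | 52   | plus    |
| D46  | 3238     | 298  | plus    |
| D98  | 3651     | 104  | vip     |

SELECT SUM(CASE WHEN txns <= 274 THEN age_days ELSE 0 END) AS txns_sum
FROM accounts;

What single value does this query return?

acct=D42: ✗
acct=D96: ✓ → 2226
acct=D41: ✓ → 196
acct=D78: ✓ → 478
acct=D12: ✓ → 3600
acct=D64: ✓ → 1080
acct=D66: ✓ → 662
acct=D46: ✗
acct=D98: ✓ → 3651
txns_sum = 2226 + 196 + 478 + 3600 + 1080 + 662 + 3651 = 11893

11893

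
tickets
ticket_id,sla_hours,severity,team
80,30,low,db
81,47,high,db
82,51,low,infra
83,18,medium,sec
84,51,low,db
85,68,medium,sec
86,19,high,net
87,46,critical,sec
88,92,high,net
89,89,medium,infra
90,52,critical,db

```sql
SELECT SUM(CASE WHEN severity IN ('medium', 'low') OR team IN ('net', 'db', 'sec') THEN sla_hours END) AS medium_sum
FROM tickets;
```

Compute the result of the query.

ticket_id=80: ✓ → 30
ticket_id=81: ✓ → 47
ticket_id=82: ✓ → 51
ticket_id=83: ✓ → 18
ticket_id=84: ✓ → 51
ticket_id=85: ✓ → 68
ticket_id=86: ✓ → 19
ticket_id=87: ✓ → 46
ticket_id=88: ✓ → 92
ticket_id=89: ✓ → 89
ticket_id=90: ✓ → 52
medium_sum = 30 + 47 + 51 + 18 + 51 + 68 + 19 + 46 + 92 + 89 + 52 = 563

563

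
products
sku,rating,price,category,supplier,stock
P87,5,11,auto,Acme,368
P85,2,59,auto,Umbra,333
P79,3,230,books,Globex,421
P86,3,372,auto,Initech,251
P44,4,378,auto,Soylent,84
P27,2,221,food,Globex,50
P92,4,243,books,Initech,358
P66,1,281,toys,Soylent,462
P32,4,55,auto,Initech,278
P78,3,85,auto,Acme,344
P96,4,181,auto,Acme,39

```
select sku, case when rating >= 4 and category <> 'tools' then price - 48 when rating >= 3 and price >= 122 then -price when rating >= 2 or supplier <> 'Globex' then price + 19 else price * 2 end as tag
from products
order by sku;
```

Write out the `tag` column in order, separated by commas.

sku=P27: rating >= 2 or supplier <> 'Globex' → 240
sku=P32: rating >= 4 and category <> 'tools' → 7
sku=P44: rating >= 4 and category <> 'tools' → 330
sku=P66: rating >= 2 or supplier <> 'Globex' → 300
sku=P78: rating >= 2 or supplier <> 'Globex' → 104
sku=P79: rating >= 3 and price >= 122 → -230
sku=P85: rating >= 2 or supplier <> 'Globex' → 78
sku=P86: rating >= 3 and price >= 122 → -372
sku=P87: rating >= 4 and category <> 'tools' → -37
sku=P92: rating >= 4 and category <> 'tools' → 195
sku=P96: rating >= 4 and category <> 'tools' → 133

240, 7, 330, 300, 104, -230, 78, -372, -37, 195, 133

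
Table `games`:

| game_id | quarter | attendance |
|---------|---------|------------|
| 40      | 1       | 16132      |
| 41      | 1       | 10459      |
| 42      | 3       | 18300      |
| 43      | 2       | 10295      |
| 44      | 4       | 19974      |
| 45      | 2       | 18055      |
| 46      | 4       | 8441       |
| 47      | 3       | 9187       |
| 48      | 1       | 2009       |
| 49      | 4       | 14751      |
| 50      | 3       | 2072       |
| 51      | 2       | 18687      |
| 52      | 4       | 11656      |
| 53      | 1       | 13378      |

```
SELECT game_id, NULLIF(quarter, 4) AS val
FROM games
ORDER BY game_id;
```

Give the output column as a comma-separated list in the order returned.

1, 1, 3, 2, NULL, 2, NULL, 3, 1, NULL, 3, 2, NULL, 1

game_id=40: quarter=1 vs 4: differ → 1
game_id=41: quarter=1 vs 4: differ → 1
game_id=42: quarter=3 vs 4: differ → 3
game_id=43: quarter=2 vs 4: differ → 2
game_id=44: quarter=4 vs 4: equal → NULL
game_id=45: quarter=2 vs 4: differ → 2
game_id=46: quarter=4 vs 4: equal → NULL
game_id=47: quarter=3 vs 4: differ → 3
game_id=48: quarter=1 vs 4: differ → 1
game_id=49: quarter=4 vs 4: equal → NULL
game_id=50: quarter=3 vs 4: differ → 3
game_id=51: quarter=2 vs 4: differ → 2
game_id=52: quarter=4 vs 4: equal → NULL
game_id=53: quarter=1 vs 4: differ → 1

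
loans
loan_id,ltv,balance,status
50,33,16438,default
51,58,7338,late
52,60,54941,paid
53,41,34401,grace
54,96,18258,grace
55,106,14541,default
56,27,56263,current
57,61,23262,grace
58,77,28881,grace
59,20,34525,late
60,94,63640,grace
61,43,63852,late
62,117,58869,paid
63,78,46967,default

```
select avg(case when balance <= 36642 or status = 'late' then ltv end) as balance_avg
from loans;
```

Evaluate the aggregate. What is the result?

loan_id=50: ✓ → 33
loan_id=51: ✓ → 58
loan_id=52: ✗
loan_id=53: ✓ → 41
loan_id=54: ✓ → 96
loan_id=55: ✓ → 106
loan_id=56: ✗
loan_id=57: ✓ → 61
loan_id=58: ✓ → 77
loan_id=59: ✓ → 20
loan_id=60: ✗
loan_id=61: ✓ → 43
loan_id=62: ✗
loan_id=63: ✗
balance_avg = (33 + 58 + 41 + 96 + 106 + 61 + 77 + 20 + 43) / 9 = 59.4444444444

59.4444444444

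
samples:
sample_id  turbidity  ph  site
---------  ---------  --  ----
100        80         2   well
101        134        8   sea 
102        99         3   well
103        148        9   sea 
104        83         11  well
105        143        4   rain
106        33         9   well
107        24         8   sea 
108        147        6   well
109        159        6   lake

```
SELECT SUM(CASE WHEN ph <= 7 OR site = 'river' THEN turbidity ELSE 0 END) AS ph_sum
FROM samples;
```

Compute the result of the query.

628

sample_id=100: ✓ → 80
sample_id=101: ✗
sample_id=102: ✓ → 99
sample_id=103: ✗
sample_id=104: ✗
sample_id=105: ✓ → 143
sample_id=106: ✗
sample_id=107: ✗
sample_id=108: ✓ → 147
sample_id=109: ✓ → 159
ph_sum = 80 + 99 + 143 + 147 + 159 = 628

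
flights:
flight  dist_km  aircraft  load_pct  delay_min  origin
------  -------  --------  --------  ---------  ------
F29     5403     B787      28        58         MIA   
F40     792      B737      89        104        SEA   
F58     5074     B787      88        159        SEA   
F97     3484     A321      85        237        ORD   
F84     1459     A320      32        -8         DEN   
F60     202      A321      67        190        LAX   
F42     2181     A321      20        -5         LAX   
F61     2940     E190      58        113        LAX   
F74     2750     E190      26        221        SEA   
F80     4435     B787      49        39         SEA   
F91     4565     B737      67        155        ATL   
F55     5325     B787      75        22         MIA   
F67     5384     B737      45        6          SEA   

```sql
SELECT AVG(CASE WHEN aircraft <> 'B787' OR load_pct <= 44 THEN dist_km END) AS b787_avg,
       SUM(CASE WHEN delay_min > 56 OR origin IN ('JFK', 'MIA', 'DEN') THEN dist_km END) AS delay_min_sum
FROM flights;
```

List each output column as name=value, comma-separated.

b787_avg=2916, delay_min_sum=31994

[b787_avg: aircraft <> 'B787' OR load_pct <= 44]
flight=F29: ✓ → 5403
flight=F40: ✓ → 792
flight=F58: ✗
flight=F97: ✓ → 3484
flight=F84: ✓ → 1459
flight=F60: ✓ → 202
flight=F42: ✓ → 2181
flight=F61: ✓ → 2940
flight=F74: ✓ → 2750
flight=F80: ✗
flight=F91: ✓ → 4565
flight=F55: ✗
flight=F67: ✓ → 5384
b787_avg = (5403 + 792 + 3484 + 1459 + 202 + 2181 + 2940 + 2750 + 4565 + 5384) / 10 = 2916
—
[delay_min_sum: delay_min > 56 OR origin IN ('JFK', 'MIA', 'DEN')]
flight=F29: ✓ → 5403
flight=F40: ✓ → 792
flight=F58: ✓ → 5074
flight=F97: ✓ → 3484
flight=F84: ✓ → 1459
flight=F60: ✓ → 202
flight=F42: ✗
flight=F61: ✓ → 2940
flight=F74: ✓ → 2750
flight=F80: ✗
flight=F91: ✓ → 4565
flight=F55: ✓ → 5325
flight=F67: ✗
delay_min_sum = 5403 + 792 + 5074 + 3484 + 1459 + 202 + 2940 + 2750 + 4565 + 5325 = 31994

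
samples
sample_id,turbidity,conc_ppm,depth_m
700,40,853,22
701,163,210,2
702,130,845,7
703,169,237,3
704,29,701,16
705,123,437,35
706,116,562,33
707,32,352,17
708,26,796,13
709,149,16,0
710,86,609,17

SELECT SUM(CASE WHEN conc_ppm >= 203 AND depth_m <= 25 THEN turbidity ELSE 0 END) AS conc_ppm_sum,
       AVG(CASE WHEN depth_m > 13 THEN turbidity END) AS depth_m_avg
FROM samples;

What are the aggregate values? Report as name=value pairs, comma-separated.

conc_ppm_sum=675, depth_m_avg=71

[conc_ppm_sum: conc_ppm >= 203 AND depth_m <= 25]
sample_id=700: ✓ → 40
sample_id=701: ✓ → 163
sample_id=702: ✓ → 130
sample_id=703: ✓ → 169
sample_id=704: ✓ → 29
sample_id=705: ✗
sample_id=706: ✗
sample_id=707: ✓ → 32
sample_id=708: ✓ → 26
sample_id=709: ✗
sample_id=710: ✓ → 86
conc_ppm_sum = 40 + 163 + 130 + 169 + 29 + 32 + 26 + 86 = 675
—
[depth_m_avg: depth_m > 13]
sample_id=700: ✓ → 40
sample_id=701: ✗
sample_id=702: ✗
sample_id=703: ✗
sample_id=704: ✓ → 29
sample_id=705: ✓ → 123
sample_id=706: ✓ → 116
sample_id=707: ✓ → 32
sample_id=708: ✗
sample_id=709: ✗
sample_id=710: ✓ → 86
depth_m_avg = (40 + 29 + 123 + 116 + 32 + 86) / 6 = 71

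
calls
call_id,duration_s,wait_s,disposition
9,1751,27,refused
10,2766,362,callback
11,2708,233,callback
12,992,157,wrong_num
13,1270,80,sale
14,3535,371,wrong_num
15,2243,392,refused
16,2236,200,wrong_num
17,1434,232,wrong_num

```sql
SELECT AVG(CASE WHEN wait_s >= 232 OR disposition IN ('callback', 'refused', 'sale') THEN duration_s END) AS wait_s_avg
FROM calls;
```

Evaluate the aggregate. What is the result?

call_id=9: ✓ → 1751
call_id=10: ✓ → 2766
call_id=11: ✓ → 2708
call_id=12: ✗
call_id=13: ✓ → 1270
call_id=14: ✓ → 3535
call_id=15: ✓ → 2243
call_id=16: ✗
call_id=17: ✓ → 1434
wait_s_avg = (1751 + 2766 + 2708 + 1270 + 3535 + 2243 + 1434) / 7 = 2243.8571428571

2243.8571428571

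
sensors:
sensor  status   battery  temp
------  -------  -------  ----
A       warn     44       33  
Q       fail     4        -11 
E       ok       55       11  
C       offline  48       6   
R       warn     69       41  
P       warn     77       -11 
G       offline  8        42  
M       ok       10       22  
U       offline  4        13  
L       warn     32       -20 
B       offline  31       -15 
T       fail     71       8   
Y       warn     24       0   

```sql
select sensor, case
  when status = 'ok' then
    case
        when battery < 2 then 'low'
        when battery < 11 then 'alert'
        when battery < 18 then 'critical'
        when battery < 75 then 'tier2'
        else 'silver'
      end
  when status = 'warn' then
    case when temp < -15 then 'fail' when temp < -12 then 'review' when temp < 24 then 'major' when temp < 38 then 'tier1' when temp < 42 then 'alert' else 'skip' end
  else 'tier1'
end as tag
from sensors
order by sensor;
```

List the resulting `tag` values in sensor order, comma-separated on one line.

sensor=A: status='warn' → inner[temp < 38] → tier1
sensor=B: status='offline' → outer ELSE → tier1
sensor=C: status='offline' → outer ELSE → tier1
sensor=E: status='ok' → inner[battery < 75] → tier2
sensor=G: status='offline' → outer ELSE → tier1
sensor=L: status='warn' → inner[temp < -15] → fail
sensor=M: status='ok' → inner[battery < 11] → alert
sensor=P: status='warn' → inner[temp < 24] → major
sensor=Q: status='fail' → outer ELSE → tier1
sensor=R: status='warn' → inner[temp < 42] → alert
sensor=T: status='fail' → outer ELSE → tier1
sensor=U: status='offline' → outer ELSE → tier1
sensor=Y: status='warn' → inner[temp < 24] → major

tier1, tier1, tier1, tier2, tier1, fail, alert, major, tier1, alert, tier1, tier1, major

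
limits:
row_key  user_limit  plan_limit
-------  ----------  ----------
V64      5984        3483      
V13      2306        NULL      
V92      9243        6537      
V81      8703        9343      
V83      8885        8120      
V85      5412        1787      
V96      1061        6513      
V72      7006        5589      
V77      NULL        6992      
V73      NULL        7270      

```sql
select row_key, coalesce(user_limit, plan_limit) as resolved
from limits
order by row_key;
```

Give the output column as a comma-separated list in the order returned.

2306, 5984, 7006, 7270, 6992, 8703, 8885, 5412, 9243, 1061

row_key=V13: user_limit=2306 → 2306
row_key=V64: user_limit=5984 → 5984
row_key=V72: user_limit=7006 → 7006
row_key=V73: user_limit=NULL, plan_limit=7270 → 7270
row_key=V77: user_limit=NULL, plan_limit=6992 → 6992
row_key=V81: user_limit=8703 → 8703
row_key=V83: user_limit=8885 → 8885
row_key=V85: user_limit=5412 → 5412
row_key=V92: user_limit=9243 → 9243
row_key=V96: user_limit=1061 → 1061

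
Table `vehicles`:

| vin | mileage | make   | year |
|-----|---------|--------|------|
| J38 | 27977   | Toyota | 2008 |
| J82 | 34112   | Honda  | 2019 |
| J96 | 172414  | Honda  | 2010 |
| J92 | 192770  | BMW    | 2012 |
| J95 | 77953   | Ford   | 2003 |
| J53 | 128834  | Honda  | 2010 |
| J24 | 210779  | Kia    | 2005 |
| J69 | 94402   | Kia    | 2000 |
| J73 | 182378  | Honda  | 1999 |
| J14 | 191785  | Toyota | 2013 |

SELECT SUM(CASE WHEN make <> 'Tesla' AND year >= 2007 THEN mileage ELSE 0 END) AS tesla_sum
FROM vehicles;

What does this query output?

vin=J38: ✓ → 27977
vin=J82: ✓ → 34112
vin=J96: ✓ → 172414
vin=J92: ✓ → 192770
vin=J95: ✗
vin=J53: ✓ → 128834
vin=J24: ✗
vin=J69: ✗
vin=J73: ✗
vin=J14: ✓ → 191785
tesla_sum = 27977 + 34112 + 172414 + 192770 + 128834 + 191785 = 747892

747892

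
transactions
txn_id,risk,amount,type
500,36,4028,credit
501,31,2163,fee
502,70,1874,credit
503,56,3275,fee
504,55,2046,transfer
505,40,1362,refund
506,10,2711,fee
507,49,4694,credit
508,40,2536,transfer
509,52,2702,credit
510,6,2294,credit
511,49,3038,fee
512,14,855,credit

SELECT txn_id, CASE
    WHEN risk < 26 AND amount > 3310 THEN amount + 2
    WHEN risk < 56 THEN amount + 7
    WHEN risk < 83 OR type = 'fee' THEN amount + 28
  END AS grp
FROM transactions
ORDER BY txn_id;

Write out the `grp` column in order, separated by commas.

4035, 2170, 1902, 3303, 2053, 1369, 2718, 4701, 2543, 2709, 2301, 3045, 862

txn_id=500: risk < 56 → 4035
txn_id=501: risk < 56 → 2170
txn_id=502: risk < 83 OR type = 'fee' → 1902
txn_id=503: risk < 83 OR type = 'fee' → 3303
txn_id=504: risk < 56 → 2053
txn_id=505: risk < 56 → 1369
txn_id=506: risk < 56 → 2718
txn_id=507: risk < 56 → 4701
txn_id=508: risk < 56 → 2543
txn_id=509: risk < 56 → 2709
txn_id=510: risk < 56 → 2301
txn_id=511: risk < 56 → 3045
txn_id=512: risk < 56 → 862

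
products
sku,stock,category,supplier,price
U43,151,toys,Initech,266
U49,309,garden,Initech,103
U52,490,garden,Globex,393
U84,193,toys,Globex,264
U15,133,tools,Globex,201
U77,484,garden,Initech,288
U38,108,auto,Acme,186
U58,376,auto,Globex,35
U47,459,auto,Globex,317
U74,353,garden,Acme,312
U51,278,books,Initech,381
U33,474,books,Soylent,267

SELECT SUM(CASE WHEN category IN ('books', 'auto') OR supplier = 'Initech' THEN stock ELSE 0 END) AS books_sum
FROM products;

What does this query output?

2639

sku=U43: ✓ → 151
sku=U49: ✓ → 309
sku=U52: ✗
sku=U84: ✗
sku=U15: ✗
sku=U77: ✓ → 484
sku=U38: ✓ → 108
sku=U58: ✓ → 376
sku=U47: ✓ → 459
sku=U74: ✗
sku=U51: ✓ → 278
sku=U33: ✓ → 474
books_sum = 151 + 309 + 484 + 108 + 376 + 459 + 278 + 474 = 2639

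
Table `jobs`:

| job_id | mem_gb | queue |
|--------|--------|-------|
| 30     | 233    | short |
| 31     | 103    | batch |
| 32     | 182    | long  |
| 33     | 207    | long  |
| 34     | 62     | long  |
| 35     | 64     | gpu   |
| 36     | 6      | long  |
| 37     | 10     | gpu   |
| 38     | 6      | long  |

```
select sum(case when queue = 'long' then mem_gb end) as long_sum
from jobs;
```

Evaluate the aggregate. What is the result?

463

job_id=30: ✗
job_id=31: ✗
job_id=32: ✓ → 182
job_id=33: ✓ → 207
job_id=34: ✓ → 62
job_id=35: ✗
job_id=36: ✓ → 6
job_id=37: ✗
job_id=38: ✓ → 6
long_sum = 182 + 207 + 62 + 6 + 6 = 463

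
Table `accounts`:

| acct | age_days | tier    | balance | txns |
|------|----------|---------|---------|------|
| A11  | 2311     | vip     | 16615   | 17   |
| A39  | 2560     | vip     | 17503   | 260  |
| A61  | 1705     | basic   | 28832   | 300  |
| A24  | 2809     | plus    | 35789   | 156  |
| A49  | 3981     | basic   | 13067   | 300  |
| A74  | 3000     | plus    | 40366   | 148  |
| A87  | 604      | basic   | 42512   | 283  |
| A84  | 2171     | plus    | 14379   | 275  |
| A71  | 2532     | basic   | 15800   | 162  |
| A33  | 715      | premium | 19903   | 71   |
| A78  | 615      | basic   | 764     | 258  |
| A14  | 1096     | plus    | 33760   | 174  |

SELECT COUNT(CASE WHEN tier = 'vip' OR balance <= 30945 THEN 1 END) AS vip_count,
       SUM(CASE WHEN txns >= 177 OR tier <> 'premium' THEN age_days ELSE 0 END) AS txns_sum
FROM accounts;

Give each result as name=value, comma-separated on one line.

[vip_count: tier = 'vip' OR balance <= 30945]
acct=A11: ✓ → 1
acct=A39: ✓ → 1
acct=A61: ✓ → 1
acct=A24: ✗
acct=A49: ✓ → 1
acct=A74: ✗
acct=A87: ✗
acct=A84: ✓ → 1
acct=A71: ✓ → 1
acct=A33: ✓ → 1
acct=A78: ✓ → 1
acct=A14: ✗
vip_count = COUNT(1, 1, 1, 1, 1, 1, 1, 1) = 8
—
[txns_sum: txns >= 177 OR tier <> 'premium']
acct=A11: ✓ → 2311
acct=A39: ✓ → 2560
acct=A61: ✓ → 1705
acct=A24: ✓ → 2809
acct=A49: ✓ → 3981
acct=A74: ✓ → 3000
acct=A87: ✓ → 604
acct=A84: ✓ → 2171
acct=A71: ✓ → 2532
acct=A33: ✗
acct=A78: ✓ → 615
acct=A14: ✓ → 1096
txns_sum = 2311 + 2560 + 1705 + 2809 + 3981 + 3000 + 604 + 2171 + 2532 + 615 + 1096 = 23384

vip_count=8, txns_sum=23384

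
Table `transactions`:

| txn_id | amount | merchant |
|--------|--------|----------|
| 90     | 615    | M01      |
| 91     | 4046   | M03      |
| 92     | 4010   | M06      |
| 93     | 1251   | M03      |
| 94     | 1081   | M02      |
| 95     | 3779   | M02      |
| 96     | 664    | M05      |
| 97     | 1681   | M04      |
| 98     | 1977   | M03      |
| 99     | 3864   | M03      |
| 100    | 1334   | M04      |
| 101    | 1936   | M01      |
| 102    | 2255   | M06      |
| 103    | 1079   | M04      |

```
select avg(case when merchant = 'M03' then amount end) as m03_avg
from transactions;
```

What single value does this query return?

txn_id=90: ✗
txn_id=91: ✓ → 4046
txn_id=92: ✗
txn_id=93: ✓ → 1251
txn_id=94: ✗
txn_id=95: ✗
txn_id=96: ✗
txn_id=97: ✗
txn_id=98: ✓ → 1977
txn_id=99: ✓ → 3864
txn_id=100: ✗
txn_id=101: ✗
txn_id=102: ✗
txn_id=103: ✗
m03_avg = (4046 + 1251 + 1977 + 3864) / 4 = 2784.5

2784.5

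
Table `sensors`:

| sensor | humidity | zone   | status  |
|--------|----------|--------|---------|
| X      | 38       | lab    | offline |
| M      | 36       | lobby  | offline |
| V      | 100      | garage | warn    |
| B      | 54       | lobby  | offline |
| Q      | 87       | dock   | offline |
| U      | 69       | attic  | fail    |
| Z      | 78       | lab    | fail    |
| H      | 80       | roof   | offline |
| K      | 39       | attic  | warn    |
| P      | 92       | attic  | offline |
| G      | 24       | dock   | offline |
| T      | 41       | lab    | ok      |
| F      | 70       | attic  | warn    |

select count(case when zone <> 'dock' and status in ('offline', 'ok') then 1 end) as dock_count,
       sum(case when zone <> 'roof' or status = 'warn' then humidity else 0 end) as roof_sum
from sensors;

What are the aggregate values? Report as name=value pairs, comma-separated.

[dock_count: zone <> 'dock' and status in ('offline', 'ok')]
sensor=X: ✓ → 1
sensor=M: ✓ → 1
sensor=V: ✗
sensor=B: ✓ → 1
sensor=Q: ✗
sensor=U: ✗
sensor=Z: ✗
sensor=H: ✓ → 1
sensor=K: ✗
sensor=P: ✓ → 1
sensor=G: ✗
sensor=T: ✓ → 1
sensor=F: ✗
dock_count = COUNT(1, 1, 1, 1, 1, 1) = 6
—
[roof_sum: zone <> 'roof' or status = 'warn']
sensor=X: ✓ → 38
sensor=M: ✓ → 36
sensor=V: ✓ → 100
sensor=B: ✓ → 54
sensor=Q: ✓ → 87
sensor=U: ✓ → 69
sensor=Z: ✓ → 78
sensor=H: ✗
sensor=K: ✓ → 39
sensor=P: ✓ → 92
sensor=G: ✓ → 24
sensor=T: ✓ → 41
sensor=F: ✓ → 70
roof_sum = 38 + 36 + 100 + 54 + 87 + 69 + 78 + 39 + 92 + 24 + 41 + 70 = 728

dock_count=6, roof_sum=728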